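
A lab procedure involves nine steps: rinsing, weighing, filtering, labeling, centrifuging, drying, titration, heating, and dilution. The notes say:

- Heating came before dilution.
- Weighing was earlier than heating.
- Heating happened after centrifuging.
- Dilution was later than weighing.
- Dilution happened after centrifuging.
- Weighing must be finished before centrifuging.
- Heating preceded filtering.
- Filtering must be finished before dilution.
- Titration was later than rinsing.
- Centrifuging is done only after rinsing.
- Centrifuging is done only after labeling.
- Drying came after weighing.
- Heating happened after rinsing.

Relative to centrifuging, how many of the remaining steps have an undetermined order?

2

Forced before centrifuging: labeling, rinsing, and weighing; forced after centrifuging: dilution, filtering, and heating.
That leaves drying and titration with no forced order relative to centrifuging — 2.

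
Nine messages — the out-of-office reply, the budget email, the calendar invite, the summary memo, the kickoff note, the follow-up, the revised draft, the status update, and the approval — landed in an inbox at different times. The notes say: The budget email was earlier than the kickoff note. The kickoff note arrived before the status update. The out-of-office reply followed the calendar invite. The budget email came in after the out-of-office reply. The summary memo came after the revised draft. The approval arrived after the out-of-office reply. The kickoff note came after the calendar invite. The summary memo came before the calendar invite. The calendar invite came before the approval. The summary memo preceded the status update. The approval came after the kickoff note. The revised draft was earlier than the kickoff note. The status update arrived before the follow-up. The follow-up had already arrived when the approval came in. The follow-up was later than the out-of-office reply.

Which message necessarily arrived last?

the approval

Every other message has a chain of constraints placing it before the approval, so the approval is last.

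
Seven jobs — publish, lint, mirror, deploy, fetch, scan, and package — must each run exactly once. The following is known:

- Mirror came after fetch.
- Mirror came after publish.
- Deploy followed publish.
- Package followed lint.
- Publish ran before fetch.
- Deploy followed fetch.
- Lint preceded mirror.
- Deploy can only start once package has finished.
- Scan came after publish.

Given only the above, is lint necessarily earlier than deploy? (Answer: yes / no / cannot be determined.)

Chain the constraints: lint → package → deploy. Each link is directly stated, so lint comes before deploy.

yes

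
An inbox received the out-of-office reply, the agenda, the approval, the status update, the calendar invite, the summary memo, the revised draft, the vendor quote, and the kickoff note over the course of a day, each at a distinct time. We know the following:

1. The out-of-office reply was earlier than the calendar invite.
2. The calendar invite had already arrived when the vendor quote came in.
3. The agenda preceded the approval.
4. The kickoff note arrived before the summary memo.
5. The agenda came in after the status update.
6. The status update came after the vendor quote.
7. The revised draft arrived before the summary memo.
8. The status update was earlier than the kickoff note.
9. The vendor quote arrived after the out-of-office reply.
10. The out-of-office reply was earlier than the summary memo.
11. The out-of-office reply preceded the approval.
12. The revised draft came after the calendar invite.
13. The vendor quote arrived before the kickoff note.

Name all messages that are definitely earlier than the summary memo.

Directly stated before the summary memo: the kickoff note, the out-of-office reply, and the revised draft.
The calendar invite reaches the summary memo via the calendar invite → the revised draft → the summary memo.
The status update reaches the summary memo via the status update → the kickoff note → the summary memo.
The vendor quote reaches the summary memo via the vendor quote → the kickoff note → the summary memo.

the calendar invite, the kickoff note, the out-of-office reply, the revised draft, the status update, the vendor quote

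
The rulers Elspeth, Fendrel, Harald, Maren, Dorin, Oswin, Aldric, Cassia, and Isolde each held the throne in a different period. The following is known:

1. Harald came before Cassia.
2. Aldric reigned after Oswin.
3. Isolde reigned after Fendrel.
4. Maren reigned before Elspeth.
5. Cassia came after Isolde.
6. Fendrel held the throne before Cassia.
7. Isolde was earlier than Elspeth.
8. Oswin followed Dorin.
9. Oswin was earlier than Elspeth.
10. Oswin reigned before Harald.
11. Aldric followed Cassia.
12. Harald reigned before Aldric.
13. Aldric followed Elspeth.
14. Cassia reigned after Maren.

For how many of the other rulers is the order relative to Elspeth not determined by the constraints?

2

Forced before Elspeth: Dorin, Fendrel, Isolde, Maren, and Oswin; forced after Elspeth: Aldric.
That leaves Cassia and Harald with no forced order relative to Elspeth — 2.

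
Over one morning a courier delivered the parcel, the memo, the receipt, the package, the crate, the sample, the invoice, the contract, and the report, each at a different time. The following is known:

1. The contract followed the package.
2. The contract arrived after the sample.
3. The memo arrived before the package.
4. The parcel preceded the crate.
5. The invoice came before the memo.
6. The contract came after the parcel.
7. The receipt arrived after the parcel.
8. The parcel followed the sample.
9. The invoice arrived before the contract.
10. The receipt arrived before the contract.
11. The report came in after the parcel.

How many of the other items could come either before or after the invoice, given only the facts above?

5

Forced after the invoice: the contract, the memo, and the package.
That leaves the crate, the parcel, the receipt, the report, and the sample with no forced order relative to the invoice — 5.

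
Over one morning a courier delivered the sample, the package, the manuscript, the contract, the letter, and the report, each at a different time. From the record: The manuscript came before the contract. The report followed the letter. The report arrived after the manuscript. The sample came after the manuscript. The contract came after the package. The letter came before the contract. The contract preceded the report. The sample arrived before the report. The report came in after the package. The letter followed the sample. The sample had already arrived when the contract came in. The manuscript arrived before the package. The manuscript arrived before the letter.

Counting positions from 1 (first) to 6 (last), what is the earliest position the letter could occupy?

3

The manuscript and the sample must both come before the letter — 2 forced predecessors.
Nothing else is forced ahead of the letter, so its earliest slot is position 2 + 1 = 3.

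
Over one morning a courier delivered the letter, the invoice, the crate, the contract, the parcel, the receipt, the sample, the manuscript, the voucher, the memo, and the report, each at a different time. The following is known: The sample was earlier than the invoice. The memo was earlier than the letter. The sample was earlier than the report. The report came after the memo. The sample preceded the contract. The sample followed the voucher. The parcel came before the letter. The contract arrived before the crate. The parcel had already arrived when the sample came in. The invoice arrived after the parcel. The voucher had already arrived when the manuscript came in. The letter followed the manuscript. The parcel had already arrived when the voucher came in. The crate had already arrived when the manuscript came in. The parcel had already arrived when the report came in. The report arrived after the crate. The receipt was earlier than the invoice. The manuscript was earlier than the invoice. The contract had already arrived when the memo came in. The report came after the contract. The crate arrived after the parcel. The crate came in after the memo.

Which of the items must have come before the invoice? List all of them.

the contract, the crate, the manuscript, the memo, the parcel, the receipt, the sample, the voucher

Directly stated before the invoice: the manuscript, the parcel, the receipt, and the sample.
The contract reaches the invoice via the contract → the crate → the manuscript → the invoice.
The crate reaches the invoice via the crate → the manuscript → the invoice.
The memo reaches the invoice via the memo → the crate → the manuscript → the invoice.
Likewise the voucher reaches the invoice by chaining the stated constraints.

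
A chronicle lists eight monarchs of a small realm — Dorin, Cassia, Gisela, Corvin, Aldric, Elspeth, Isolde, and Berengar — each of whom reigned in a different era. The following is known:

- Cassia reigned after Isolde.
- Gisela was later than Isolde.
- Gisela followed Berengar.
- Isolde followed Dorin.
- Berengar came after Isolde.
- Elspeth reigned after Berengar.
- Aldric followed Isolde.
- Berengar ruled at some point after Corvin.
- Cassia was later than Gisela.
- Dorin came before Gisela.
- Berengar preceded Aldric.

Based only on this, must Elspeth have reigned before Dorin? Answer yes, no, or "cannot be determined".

Tracing the constraints gives Dorin → Isolde → Berengar → Elspeth, so Dorin must come before Elspeth.
That means Elspeth cannot be before Dorin.

no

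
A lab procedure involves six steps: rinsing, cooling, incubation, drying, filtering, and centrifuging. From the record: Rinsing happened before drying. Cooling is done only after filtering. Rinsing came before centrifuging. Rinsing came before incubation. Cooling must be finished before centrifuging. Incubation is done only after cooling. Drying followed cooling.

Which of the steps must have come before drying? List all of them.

cooling, filtering, rinsing

Directly stated before drying: cooling and rinsing.
Filtering reaches drying via filtering → cooling → drying.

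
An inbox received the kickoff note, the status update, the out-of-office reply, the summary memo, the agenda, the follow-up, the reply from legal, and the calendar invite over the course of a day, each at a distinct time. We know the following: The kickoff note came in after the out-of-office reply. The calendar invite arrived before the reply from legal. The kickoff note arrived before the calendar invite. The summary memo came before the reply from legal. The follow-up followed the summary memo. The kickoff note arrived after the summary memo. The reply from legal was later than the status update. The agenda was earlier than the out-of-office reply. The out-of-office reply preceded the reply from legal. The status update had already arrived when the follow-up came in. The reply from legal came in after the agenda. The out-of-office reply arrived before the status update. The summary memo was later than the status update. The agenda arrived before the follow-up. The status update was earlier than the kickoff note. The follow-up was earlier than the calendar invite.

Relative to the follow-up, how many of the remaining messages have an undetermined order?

1

Forced before the follow-up: the agenda, the out-of-office reply, the status update, and the summary memo; forced after the follow-up: the calendar invite and the reply from legal.
That leaves the kickoff note with no forced order relative to the follow-up — 1.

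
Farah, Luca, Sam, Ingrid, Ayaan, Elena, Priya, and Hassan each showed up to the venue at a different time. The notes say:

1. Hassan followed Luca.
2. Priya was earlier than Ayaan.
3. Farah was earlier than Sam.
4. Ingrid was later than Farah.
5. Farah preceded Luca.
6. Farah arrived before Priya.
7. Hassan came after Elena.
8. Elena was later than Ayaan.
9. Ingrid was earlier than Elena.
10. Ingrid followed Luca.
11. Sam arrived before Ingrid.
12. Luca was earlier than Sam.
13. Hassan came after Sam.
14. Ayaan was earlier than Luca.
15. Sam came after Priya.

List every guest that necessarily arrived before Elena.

Directly stated before Elena: Ayaan and Ingrid.
Farah reaches Elena via Farah → Ingrid → Elena.
Luca reaches Elena via Luca → Ingrid → Elena.
Priya reaches Elena via Priya → Ayaan → Elena.
Likewise Sam reaches Elena by chaining the stated constraints.
No chain forces Hassan ahead of Elena.

Ayaan, Farah, Ingrid, Luca, Priya, Sam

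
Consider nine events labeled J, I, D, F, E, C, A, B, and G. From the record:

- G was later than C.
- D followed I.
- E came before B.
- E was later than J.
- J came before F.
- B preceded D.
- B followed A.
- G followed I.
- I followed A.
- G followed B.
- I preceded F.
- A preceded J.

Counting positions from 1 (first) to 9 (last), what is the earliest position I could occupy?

2

A must come before I — 1 forced predecessor.
Nothing else is forced ahead of I, so its earliest slot is position 1 + 1 = 2.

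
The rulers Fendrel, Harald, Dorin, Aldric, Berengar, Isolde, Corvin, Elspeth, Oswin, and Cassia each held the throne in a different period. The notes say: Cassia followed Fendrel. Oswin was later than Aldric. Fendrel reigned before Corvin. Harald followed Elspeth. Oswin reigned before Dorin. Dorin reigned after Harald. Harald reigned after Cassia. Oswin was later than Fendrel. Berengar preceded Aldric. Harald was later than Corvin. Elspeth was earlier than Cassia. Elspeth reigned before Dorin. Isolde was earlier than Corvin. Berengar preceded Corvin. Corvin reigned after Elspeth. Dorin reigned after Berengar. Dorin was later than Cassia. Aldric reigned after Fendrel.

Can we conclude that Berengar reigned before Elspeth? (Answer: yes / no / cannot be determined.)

cannot be determined

No chain of stated constraints runs from Berengar to Elspeth, and none runs from Elspeth to Berengar either.
So the relative order of Berengar and Elspeth is not fixed by the given facts.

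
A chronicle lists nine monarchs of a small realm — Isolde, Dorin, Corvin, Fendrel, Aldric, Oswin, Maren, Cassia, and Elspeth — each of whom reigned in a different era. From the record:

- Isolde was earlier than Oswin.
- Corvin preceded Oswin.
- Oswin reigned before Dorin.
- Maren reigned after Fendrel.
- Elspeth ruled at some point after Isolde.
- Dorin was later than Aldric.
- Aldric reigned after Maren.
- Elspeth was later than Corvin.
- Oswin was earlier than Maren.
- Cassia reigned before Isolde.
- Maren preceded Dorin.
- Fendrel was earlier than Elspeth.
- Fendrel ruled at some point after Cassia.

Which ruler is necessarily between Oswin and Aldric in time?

Maren

Tracing the constraints gives Oswin → Maren → Aldric, so Maren sits after Oswin and before Aldric.
No other ruler is forced both after Oswin and before Aldric.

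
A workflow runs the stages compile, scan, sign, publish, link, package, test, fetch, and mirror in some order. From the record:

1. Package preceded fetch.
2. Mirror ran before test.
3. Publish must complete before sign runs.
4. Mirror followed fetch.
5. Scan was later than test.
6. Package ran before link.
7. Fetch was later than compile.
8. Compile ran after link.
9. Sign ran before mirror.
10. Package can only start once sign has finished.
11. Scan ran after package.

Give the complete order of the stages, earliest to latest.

publish, sign, package, link, compile, fetch, mirror, test, scan

The constraints fix every adjacent pair, so only one ordering works:
publish → sign → package → link → compile → fetch → mirror → test → scan.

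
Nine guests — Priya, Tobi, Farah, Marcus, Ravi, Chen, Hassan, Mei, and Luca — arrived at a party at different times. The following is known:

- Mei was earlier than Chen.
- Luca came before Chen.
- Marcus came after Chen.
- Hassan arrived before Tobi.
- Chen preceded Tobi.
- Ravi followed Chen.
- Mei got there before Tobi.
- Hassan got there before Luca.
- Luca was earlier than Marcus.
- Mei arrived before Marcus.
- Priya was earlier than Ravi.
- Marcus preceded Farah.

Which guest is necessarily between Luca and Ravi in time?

Tracing the constraints gives Luca → Chen → Ravi, so Chen sits after Luca and before Ravi.
No other guest is forced both after Luca and before Ravi.

Chen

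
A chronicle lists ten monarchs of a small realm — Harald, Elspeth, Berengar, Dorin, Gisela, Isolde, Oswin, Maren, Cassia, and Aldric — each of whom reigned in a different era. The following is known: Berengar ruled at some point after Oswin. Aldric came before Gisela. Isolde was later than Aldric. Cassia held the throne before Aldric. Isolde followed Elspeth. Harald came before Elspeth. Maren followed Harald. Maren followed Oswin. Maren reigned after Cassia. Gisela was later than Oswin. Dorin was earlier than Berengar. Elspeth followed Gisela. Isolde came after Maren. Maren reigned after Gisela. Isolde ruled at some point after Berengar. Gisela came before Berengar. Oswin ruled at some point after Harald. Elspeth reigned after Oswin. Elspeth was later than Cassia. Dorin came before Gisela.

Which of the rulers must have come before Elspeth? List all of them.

Directly stated before Elspeth: Cassia, Gisela, Harald, and Oswin.
Aldric reaches Elspeth via Aldric → Gisela → Elspeth.
Dorin reaches Elspeth via Dorin → Gisela → Elspeth.

Aldric, Cassia, Dorin, Gisela, Harald, Oswin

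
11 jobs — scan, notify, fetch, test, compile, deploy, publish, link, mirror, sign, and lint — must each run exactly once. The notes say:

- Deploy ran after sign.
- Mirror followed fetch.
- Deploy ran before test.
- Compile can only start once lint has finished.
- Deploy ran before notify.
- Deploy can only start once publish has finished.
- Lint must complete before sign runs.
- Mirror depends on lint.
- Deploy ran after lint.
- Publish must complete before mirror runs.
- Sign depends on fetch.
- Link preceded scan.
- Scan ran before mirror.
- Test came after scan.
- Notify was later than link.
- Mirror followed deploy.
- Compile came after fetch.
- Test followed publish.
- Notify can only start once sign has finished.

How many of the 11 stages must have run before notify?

6

Directly stated before notify: deploy, link, and sign.
Fetch reaches notify via fetch → sign → notify.
Lint reaches notify via lint → deploy → notify.
Publish reaches notify via publish → deploy → notify.
No chain forces scan (or any of the others) ahead of notify.
That's deploy, fetch, link, lint, publish, and sign — 6 in all.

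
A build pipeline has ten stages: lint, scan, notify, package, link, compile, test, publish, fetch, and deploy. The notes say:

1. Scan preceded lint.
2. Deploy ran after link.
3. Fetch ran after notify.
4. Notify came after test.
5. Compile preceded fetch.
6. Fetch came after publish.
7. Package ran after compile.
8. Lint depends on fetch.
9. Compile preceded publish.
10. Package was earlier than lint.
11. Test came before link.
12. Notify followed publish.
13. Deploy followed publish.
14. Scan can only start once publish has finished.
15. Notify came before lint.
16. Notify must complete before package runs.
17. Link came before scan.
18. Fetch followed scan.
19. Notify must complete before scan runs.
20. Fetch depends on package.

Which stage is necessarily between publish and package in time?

notify

Tracing the constraints gives publish → notify → package, so notify sits after publish and before package.
No other stage is forced both after publish and before package.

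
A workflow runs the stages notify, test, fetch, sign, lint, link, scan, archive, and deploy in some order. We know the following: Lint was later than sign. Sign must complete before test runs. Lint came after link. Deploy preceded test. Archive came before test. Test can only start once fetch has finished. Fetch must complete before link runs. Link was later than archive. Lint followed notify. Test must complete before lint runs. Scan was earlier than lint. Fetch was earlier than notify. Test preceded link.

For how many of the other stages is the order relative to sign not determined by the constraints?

5

Forced after sign: link, lint, and test.
That leaves archive, deploy, fetch, notify, and scan with no forced order relative to sign — 5.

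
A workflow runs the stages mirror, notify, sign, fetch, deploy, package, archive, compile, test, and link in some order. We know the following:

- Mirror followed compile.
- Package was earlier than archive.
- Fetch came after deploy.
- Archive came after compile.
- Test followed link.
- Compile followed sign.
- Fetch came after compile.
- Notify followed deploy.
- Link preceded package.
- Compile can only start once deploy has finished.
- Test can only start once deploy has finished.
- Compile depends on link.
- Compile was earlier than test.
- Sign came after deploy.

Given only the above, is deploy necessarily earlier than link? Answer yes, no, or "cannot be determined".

cannot be determined

No chain of stated constraints runs from deploy to link, and none runs from link to deploy either.
So the relative order of deploy and link is not fixed by the given facts.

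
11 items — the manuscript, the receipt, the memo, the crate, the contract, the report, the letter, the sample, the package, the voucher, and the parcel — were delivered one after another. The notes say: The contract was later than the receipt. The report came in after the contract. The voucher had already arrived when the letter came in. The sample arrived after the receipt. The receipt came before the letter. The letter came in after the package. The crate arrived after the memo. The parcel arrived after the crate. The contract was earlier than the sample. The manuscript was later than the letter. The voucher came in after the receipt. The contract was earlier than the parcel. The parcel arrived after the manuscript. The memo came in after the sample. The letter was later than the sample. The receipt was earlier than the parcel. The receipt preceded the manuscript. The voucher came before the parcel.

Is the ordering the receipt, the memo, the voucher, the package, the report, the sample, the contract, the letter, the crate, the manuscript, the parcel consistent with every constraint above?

The constraints require the contract before the sample, but in the proposed sequence the sample appears ahead of the contract. That one violation is enough.

no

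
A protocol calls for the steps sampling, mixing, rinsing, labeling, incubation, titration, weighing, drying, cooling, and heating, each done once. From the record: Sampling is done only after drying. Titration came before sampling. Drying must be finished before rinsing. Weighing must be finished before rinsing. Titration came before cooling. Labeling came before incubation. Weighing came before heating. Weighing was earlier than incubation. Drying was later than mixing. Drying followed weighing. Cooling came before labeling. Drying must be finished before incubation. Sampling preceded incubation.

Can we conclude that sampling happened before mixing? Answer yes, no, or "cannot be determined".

no

Tracing the constraints gives mixing → drying → sampling, so mixing must come before sampling.
That means sampling cannot be before mixing.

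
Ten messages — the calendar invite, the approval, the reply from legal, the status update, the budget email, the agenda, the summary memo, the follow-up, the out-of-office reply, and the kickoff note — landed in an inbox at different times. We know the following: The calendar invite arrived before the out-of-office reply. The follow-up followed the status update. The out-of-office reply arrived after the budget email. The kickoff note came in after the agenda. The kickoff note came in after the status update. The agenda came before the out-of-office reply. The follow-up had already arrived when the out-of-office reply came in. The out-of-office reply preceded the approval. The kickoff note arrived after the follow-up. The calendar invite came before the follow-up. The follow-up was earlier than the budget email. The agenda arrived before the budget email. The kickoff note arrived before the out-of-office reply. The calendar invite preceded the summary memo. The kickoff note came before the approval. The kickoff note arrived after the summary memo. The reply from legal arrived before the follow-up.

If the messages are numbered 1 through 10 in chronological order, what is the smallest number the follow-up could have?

The calendar invite, the reply from legal, and the status update must all come before the follow-up — 3 forced predecessors.
Nothing else is forced ahead of the follow-up, so its earliest slot is position 3 + 1 = 4.

4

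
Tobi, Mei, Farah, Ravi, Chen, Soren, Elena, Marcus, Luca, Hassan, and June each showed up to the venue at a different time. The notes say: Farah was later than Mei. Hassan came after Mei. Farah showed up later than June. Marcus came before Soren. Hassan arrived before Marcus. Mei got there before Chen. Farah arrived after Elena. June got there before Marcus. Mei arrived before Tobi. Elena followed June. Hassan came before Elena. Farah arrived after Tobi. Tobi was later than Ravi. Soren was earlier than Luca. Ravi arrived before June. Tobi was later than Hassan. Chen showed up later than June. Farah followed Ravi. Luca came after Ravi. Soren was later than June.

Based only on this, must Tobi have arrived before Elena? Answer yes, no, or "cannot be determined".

cannot be determined

No chain of stated constraints runs from Tobi to Elena, and none runs from Elena to Tobi either.
So the relative order of Tobi and Elena is not fixed by the given facts.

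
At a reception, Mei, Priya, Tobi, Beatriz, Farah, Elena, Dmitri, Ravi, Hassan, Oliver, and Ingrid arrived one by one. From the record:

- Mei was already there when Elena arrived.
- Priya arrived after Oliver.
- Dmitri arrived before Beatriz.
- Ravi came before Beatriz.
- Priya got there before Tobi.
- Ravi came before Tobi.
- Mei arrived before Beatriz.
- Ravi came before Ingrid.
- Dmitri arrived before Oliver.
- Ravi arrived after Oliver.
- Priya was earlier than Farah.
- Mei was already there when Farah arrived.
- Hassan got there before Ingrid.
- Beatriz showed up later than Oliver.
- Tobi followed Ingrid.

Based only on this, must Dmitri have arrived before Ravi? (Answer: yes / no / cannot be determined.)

yes

Chain the constraints: Dmitri → Oliver → Ravi. Each link is directly stated, so Dmitri comes before Ravi.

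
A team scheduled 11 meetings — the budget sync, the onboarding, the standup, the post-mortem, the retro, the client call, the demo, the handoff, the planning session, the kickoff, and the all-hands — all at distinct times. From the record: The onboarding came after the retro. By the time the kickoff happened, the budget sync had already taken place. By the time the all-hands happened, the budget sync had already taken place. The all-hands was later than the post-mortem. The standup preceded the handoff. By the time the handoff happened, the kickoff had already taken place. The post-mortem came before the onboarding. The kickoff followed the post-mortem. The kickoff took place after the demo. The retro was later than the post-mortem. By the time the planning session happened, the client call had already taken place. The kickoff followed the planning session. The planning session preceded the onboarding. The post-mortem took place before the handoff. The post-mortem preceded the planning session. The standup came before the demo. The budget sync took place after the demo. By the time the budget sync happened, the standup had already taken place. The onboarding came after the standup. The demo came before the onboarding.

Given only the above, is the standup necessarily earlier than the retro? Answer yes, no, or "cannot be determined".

No chain of stated constraints runs from the standup to the retro, and none runs from the retro to the standup either.
So the relative order of the standup and the retro is not fixed by the given facts.

cannot be determined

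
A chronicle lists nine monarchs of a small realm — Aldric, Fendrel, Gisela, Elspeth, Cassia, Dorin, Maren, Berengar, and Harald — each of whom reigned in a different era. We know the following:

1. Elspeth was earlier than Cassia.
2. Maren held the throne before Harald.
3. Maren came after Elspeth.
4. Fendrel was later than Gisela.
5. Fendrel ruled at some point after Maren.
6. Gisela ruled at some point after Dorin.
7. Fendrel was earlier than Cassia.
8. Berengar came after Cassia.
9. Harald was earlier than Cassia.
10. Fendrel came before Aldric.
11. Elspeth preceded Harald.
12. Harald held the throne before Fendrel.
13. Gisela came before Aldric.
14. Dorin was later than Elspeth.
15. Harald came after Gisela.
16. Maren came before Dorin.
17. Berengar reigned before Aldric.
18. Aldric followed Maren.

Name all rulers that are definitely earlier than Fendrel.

Dorin, Elspeth, Gisela, Harald, Maren

Directly stated before Fendrel: Gisela, Harald, and Maren.
Dorin reaches Fendrel via Dorin → Gisela → Fendrel.
Elspeth reaches Fendrel via Elspeth → Harald → Fendrel.
No chain forces Berengar (or any of the others) ahead of Fendrel.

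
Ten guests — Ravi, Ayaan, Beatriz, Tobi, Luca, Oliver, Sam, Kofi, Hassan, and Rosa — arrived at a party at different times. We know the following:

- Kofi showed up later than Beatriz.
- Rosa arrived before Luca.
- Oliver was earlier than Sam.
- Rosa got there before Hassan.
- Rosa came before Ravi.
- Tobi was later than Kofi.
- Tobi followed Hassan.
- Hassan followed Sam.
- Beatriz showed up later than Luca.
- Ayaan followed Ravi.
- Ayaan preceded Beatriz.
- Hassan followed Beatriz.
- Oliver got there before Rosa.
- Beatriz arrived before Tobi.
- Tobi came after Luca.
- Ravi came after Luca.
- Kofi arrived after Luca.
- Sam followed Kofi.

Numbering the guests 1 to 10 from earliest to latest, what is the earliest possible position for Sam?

8

Ayaan, Beatriz, Kofi, Luca, Oliver, Ravi, and Rosa must all come before Sam — 7 forced predecessors.
Nothing else is forced ahead of Sam, so their earliest slot is position 7 + 1 = 8.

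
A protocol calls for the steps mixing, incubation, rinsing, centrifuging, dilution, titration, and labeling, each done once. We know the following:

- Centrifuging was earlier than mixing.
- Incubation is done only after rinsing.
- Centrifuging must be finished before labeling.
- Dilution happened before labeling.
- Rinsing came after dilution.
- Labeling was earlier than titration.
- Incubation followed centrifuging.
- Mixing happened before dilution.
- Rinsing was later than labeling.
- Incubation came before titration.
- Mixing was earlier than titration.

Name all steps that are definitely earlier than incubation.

centrifuging, dilution, labeling, mixing, rinsing

Directly stated before incubation: centrifuging and rinsing.
Dilution reaches incubation via dilution → rinsing → incubation.
Labeling reaches incubation via labeling → rinsing → incubation.
Mixing reaches incubation via mixing → dilution → rinsing → incubation.
No chain forces titration ahead of incubation.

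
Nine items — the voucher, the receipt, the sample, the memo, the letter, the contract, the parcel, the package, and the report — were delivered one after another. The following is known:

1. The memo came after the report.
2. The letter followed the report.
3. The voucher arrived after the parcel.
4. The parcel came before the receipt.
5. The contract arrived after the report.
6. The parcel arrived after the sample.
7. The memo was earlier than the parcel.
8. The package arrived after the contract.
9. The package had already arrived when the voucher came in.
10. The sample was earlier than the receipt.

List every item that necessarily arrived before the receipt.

the memo, the parcel, the report, the sample

Directly stated before the receipt: the parcel and the sample.
The memo reaches the receipt via the memo → the parcel → the receipt.
The report reaches the receipt via the report → the memo → the parcel → the receipt.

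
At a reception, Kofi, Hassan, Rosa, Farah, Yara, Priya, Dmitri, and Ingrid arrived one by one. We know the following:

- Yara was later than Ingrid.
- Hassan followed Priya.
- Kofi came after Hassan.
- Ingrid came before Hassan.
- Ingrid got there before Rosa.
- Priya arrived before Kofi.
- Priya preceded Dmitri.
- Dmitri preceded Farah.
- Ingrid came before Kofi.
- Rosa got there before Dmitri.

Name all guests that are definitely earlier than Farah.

Dmitri, Ingrid, Priya, Rosa

Directly stated before Farah: Dmitri.
Ingrid reaches Farah via Ingrid → Rosa → Dmitri → Farah.
Priya reaches Farah via Priya → Dmitri → Farah.
Rosa reaches Farah via Rosa → Dmitri → Farah.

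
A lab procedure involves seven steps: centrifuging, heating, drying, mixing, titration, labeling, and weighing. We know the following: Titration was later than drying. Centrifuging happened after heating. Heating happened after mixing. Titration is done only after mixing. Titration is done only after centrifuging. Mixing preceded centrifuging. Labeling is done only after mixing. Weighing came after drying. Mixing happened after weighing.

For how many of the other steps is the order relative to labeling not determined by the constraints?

Forced before labeling: drying, mixing, and weighing.
That leaves centrifuging, heating, and titration with no forced order relative to labeling — 3.

3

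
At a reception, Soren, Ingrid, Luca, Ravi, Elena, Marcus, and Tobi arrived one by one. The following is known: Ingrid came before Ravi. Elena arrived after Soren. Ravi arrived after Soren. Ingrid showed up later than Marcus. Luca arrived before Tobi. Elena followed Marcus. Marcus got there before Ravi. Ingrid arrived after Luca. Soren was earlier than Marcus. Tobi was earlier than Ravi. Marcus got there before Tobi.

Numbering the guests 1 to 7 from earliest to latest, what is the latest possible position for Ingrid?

Ingrid must come before Ravi — 1 guest forced after them.
Everything else can be placed before Ingrid in some valid order, so Ingrid can sit as late as position 7 − 1 = 6.

6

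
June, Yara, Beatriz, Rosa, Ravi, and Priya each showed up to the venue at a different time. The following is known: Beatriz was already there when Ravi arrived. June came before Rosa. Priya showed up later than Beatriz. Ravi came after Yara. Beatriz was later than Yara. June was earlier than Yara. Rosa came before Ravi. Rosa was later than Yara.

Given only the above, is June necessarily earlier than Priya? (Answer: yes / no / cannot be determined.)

yes

Chain the constraints: June → Yara → Beatriz → Priya. Each link is directly stated, so June comes before Priya.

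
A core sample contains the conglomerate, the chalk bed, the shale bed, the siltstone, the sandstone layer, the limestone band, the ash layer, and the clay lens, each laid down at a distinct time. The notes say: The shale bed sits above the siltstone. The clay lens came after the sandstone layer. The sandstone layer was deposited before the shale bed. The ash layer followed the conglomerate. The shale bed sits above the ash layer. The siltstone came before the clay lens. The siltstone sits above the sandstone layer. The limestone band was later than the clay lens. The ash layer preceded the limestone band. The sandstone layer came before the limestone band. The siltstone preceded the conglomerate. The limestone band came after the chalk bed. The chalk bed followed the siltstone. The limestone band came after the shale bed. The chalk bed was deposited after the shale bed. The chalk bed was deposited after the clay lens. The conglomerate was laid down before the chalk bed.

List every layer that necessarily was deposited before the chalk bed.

the ash layer, the clay lens, the conglomerate, the sandstone layer, the shale bed, the siltstone

Directly stated before the chalk bed: the clay lens, the conglomerate, the shale bed, and the siltstone.
The ash layer reaches the chalk bed via the ash layer → the shale bed → the chalk bed.
The sandstone layer reaches the chalk bed via the sandstone layer → the clay lens → the chalk bed.
No chain forces the limestone band ahead of the chalk bed.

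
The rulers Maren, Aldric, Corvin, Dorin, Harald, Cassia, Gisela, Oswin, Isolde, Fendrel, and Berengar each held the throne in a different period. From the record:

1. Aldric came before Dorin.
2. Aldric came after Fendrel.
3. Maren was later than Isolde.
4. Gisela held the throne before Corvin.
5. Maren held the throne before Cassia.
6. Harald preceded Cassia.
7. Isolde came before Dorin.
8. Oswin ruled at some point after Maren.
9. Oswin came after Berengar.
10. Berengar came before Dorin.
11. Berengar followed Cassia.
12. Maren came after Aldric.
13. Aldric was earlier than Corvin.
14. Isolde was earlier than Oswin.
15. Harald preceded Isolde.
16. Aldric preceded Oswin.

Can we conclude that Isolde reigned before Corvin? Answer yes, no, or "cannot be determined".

No chain of stated constraints runs from Isolde to Corvin, and none runs from Corvin to Isolde either.
So the relative order of Isolde and Corvin is not fixed by the given facts.

cannot be determined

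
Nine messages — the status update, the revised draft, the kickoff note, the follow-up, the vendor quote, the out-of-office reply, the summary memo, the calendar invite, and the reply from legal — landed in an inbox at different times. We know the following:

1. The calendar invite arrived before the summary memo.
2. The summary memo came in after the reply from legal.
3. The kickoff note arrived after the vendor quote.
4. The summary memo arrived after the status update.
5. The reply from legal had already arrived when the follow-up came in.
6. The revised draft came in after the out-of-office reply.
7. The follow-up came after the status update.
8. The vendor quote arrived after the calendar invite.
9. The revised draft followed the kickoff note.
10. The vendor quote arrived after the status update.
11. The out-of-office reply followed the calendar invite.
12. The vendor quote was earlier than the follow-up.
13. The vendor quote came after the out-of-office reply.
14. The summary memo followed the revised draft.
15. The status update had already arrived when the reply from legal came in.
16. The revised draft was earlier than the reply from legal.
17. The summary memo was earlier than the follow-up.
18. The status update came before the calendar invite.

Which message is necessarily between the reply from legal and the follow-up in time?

the summary memo

Tracing the constraints gives the reply from legal → the summary memo → the follow-up, so the summary memo sits after the reply from legal and before the follow-up.
No other message is forced both after the reply from legal and before the follow-up.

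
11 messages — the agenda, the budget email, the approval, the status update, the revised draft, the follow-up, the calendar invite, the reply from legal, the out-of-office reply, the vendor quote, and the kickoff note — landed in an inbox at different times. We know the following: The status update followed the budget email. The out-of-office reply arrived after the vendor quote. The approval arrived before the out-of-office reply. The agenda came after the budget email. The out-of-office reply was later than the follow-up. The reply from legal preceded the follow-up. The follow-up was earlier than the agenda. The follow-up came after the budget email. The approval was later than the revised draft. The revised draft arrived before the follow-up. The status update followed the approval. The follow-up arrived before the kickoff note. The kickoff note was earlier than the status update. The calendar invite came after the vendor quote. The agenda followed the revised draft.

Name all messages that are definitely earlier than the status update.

Directly stated before the status update: the approval, the budget email, and the kickoff note.
The follow-up reaches the status update via the follow-up → the kickoff note → the status update.
The reply from legal reaches the status update via the reply from legal → the follow-up → the kickoff note → the status update.
The revised draft reaches the status update via the revised draft → the approval → the status update.

the approval, the budget email, the follow-up, the kickoff note, the reply from legal, the revised draft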